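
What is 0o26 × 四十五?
Convert 0o26 (octal) → 2×8 + 6 = 22 (decimal)
Convert 四十五 (Chinese numeral) → 4×10 + 5 = 45 (decimal)
Compute 22 × 45 = 990
990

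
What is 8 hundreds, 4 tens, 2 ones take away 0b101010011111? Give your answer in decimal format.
Convert 8 hundreds, 4 tens, 2 ones (place-value notation) → 8×100 + 4×10 + 2 = 842 (decimal)
Convert 0b101010011111 (binary) → 2048 + 512 + 128 + 16 + 8 + 4 + 2 + 1 = 2719 (decimal)
Compute 842 - 2719 = -1877
-1877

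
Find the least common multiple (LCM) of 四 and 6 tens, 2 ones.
Convert 四 (Chinese numeral) → 4 (decimal)
Convert 6 tens, 2 ones (place-value notation) → 6×10 + 2 = 62 (decimal)
Compute lcm(4, 62) = 124
124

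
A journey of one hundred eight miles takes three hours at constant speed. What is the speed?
Convert one hundred eight (English words) → 1×100 + 8 = 108 (decimal)
Convert three (English words) → 3 (decimal)
Compute 108 ÷ 3 = 36
36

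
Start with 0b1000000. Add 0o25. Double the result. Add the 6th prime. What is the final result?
Convert 0b1000000 (binary) → 64 (decimal)
Start: 64
Convert 0o25 (octal) → 2×8 + 5 = 21 (decimal)
64 + 21 = 85
85 × 2 = 170
Convert the 6th prime (prime index) → 13 (decimal)
170 + 13 = 183
183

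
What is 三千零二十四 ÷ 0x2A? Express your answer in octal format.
Convert 三千零二十四 (Chinese numeral) → 3×1000 + 2×10 + 4 = 3024 (decimal)
Convert 0x2A (hexadecimal) → 2×16 + 10 = 42 (decimal)
Compute 3024 ÷ 42 = 72
Convert 72 (decimal) → 72 = 1×64 + 1×8 → 0o110 (octal)
0o110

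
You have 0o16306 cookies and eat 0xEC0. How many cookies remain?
Convert 0o16306 (octal) → 1×4096 + 6×512 + 3×64 + 6 = 7366 (decimal)
Convert 0xEC0 (hexadecimal) → 14×256 + 12×16 = 3776 (decimal)
Compute 7366 - 3776 = 3590
3590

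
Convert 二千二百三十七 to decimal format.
Convert 二千二百三十七 (Chinese numeral) → 2×1000 + 2×100 + 3×10 + 7 = 2237 (decimal)
2237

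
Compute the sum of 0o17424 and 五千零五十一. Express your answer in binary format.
Convert 0o17424 (octal) → 1×4096 + 7×512 + 4×64 + 2×8 + 4 = 7956 (decimal)
Convert 五千零五十一 (Chinese numeral) → 5×1000 + 5×10 + 1 = 5051 (decimal)
Compute 7956 + 5051 = 13007
Convert 13007 (decimal) → 13007 = 8192 + 4096 + 512 + 128 + 64 + 8 + 4 + 2 + 1 → 0b11001011001111 (binary)
0b11001011001111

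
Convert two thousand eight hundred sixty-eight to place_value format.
Convert two thousand eight hundred sixty-eight (English words) → 2×1000 + 8×100 + 68 = 2868 (decimal)
Convert 2868 (decimal) → 2868 = 2×1000 + 8×100 + 6×10 + 8 → 2 thousands, 8 hundreds, 6 tens, 8 ones (place-value notation)
2 thousands, 8 hundreds, 6 tens, 8 ones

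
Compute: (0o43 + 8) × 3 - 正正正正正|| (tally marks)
Convert 0o43 (octal) → 4×8 + 3 = 35 (decimal)
Convert 正正正正正|| (tally marks) → 5 + 5 + 5 + 5 + 5 + 2 = 27 (decimal)
Expression in decimal: (35 + 8) × 3 - 27
Parentheses first: 35 + 8 = 43
Multiply: 43 × 3 = 129
Subtract: 129 - 27 = 102
102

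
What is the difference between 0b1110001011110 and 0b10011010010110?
Convert 0b1110001011110 (binary) → 4096 + 2048 + 1024 + 64 + 16 + 8 + 4 + 2 = 7262 (decimal)
Convert 0b10011010010110 (binary) → 8192 + 1024 + 512 + 128 + 16 + 4 + 2 = 9878 (decimal)
Difference: |7262 - 9878| = 2616
2616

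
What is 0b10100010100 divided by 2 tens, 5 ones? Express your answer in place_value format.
Convert 0b10100010100 (binary) → 1024 + 256 + 16 + 4 = 1300 (decimal)
Convert 2 tens, 5 ones (place-value notation) → 2×10 + 5 = 25 (decimal)
Compute 1300 ÷ 25 = 52
Convert 52 (decimal) → 52 = 5×10 + 2 → 5 tens, 2 ones (place-value notation)
5 tens, 2 ones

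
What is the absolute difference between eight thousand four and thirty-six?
Convert eight thousand four (English words) → 8×1000 + 4 = 8004 (decimal)
Convert thirty-six (English words) → 36 (decimal)
Compute |8004 - 36| = 7968
7968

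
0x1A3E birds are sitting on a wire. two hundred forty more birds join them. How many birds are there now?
Convert 0x1A3E (hexadecimal) → 1×4096 + 10×256 + 3×16 + 14 = 6718 (decimal)
Convert two hundred forty (English words) → 2×100 + 40 = 240 (decimal)
Compute 6718 + 240 = 6958
6958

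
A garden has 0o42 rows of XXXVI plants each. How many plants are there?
Convert XXXVI (Roman numeral) → 10 + 10 + 10 + 5 + 1 = 36 (decimal)
Convert 0o42 (octal) → 4×8 + 2 = 34 (decimal)
Compute 36 × 34 = 1224
1224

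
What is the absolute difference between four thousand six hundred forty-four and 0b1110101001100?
Convert four thousand six hundred forty-four (English words) → 4×1000 + 6×100 + 44 = 4644 (decimal)
Convert 0b1110101001100 (binary) → 4096 + 2048 + 1024 + 256 + 64 + 8 + 4 = 7500 (decimal)
Compute |4644 - 7500| = 2856
2856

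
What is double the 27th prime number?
The 27th prime number = 103
Compute 103 × 2 = 206
206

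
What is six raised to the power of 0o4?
Convert six (English words) → 6 (decimal)
Convert 0o4 (octal) → 4 (decimal)
Compute 6 ^ 4 = 1296
1296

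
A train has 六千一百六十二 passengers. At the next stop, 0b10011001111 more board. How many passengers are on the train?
Convert 六千一百六十二 (Chinese numeral) → 6×1000 + 1×100 + 6×10 + 2 = 6162 (decimal)
Convert 0b10011001111 (binary) → 1024 + 128 + 64 + 8 + 4 + 2 + 1 = 1231 (decimal)
Compute 6162 + 1231 = 7393
7393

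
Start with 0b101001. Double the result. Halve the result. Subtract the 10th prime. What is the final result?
Convert 0b101001 (binary) → 32 + 8 + 1 = 41 (decimal)
Start: 41
41 × 2 = 82
82 ÷ 2 = 41
Convert the 10th prime (prime index) → 29 (decimal)
41 - 29 = 12
12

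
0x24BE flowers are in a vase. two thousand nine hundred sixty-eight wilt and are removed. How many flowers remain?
Convert 0x24BE (hexadecimal) → 2×4096 + 4×256 + 11×16 + 14 = 9406 (decimal)
Convert two thousand nine hundred sixty-eight (English words) → 2×1000 + 9×100 + 68 = 2968 (decimal)
Compute 9406 - 2968 = 6438
6438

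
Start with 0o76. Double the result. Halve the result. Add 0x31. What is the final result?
Convert 0o76 (octal) → 7×8 + 6 = 62 (decimal)
Start: 62
62 × 2 = 124
124 ÷ 2 = 62
Convert 0x31 (hexadecimal) → 3×16 + 1 = 49 (decimal)
62 + 49 = 111
111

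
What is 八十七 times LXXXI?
Convert 八十七 (Chinese numeral) → 8×10 + 7 = 87 (decimal)
Convert LXXXI (Roman numeral) → 50 + 10 + 10 + 10 + 1 = 81 (decimal)
Compute 87 × 81 = 7047
7047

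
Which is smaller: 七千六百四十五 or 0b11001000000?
Convert 七千六百四十五 (Chinese numeral) → 7×1000 + 6×100 + 4×10 + 5 = 7645 (decimal)
Convert 0b11001000000 (binary) → 1024 + 512 + 64 = 1600 (decimal)
Compare 7645 vs 1600: smaller = 1600
1600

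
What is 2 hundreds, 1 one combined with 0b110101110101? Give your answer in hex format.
Convert 2 hundreds, 1 one (place-value notation) → 2×100 + 1 = 201 (decimal)
Convert 0b110101110101 (binary) → 2048 + 1024 + 256 + 64 + 32 + 16 + 4 + 1 = 3445 (decimal)
Compute 201 + 3445 = 3646
Convert 3646 (decimal) → 3646 = 14×256 + 3×16 + 14 → 0xE3E (hexadecimal)
0xE3E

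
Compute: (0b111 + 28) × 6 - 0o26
Convert 0b111 (binary) → 4 + 2 + 1 = 7 (decimal)
Convert 0o26 (octal) → 2×8 + 6 = 22 (decimal)
Expression in decimal: (7 + 28) × 6 - 22
Parentheses first: 7 + 28 = 35
Multiply: 35 × 6 = 210
Subtract: 210 - 22 = 188
188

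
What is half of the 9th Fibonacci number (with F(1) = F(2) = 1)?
The 9th Fibonacci number (with F(1) = F(2) = 1): 1, 1, 2, 3, 5, 8, 13, 21, 34 → 34
Compute 34 ÷ 2 = 17
17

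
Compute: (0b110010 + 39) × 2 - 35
Convert 0b110010 (binary) → 32 + 16 + 2 = 50 (decimal)
Expression in decimal: (50 + 39) × 2 - 35
Parentheses first: 50 + 39 = 89
Multiply: 89 × 2 = 178
Subtract: 178 - 35 = 143
143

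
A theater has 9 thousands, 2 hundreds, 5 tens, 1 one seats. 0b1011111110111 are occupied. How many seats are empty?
Convert 9 thousands, 2 hundreds, 5 tens, 1 one (place-value notation) → 9×1000 + 2×100 + 5×10 + 1 = 9251 (decimal)
Convert 0b1011111110111 (binary) → 4096 + 1024 + 512 + 256 + 128 + 64 + 32 + 16 + 4 + 2 + 1 = 6135 (decimal)
Compute 9251 - 6135 = 3116
3116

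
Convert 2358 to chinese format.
Convert 2358 (decimal) → 2358 = 2×1000 + 3×100 + 5×10 + 8 → 二千三百五十八 (Chinese numeral)
二千三百五十八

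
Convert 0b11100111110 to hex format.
Convert 0b11100111110 (binary) → 1024 + 512 + 256 + 32 + 16 + 8 + 4 + 2 = 1854 (decimal)
Convert 1854 (decimal) → 1854 = 7×256 + 3×16 + 14 → 0x73E (hexadecimal)
0x73E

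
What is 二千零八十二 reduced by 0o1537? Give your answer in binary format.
Convert 二千零八十二 (Chinese numeral) → 2×1000 + 8×10 + 2 = 2082 (decimal)
Convert 0o1537 (octal) → 1×512 + 5×64 + 3×8 + 7 = 863 (decimal)
Compute 2082 - 863 = 1219
Convert 1219 (decimal) → 1219 = 1024 + 128 + 64 + 2 + 1 → 0b10011000011 (binary)
0b10011000011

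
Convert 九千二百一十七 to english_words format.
Convert 九千二百一十七 (Chinese numeral) → 9×1000 + 2×100 + 1×10 + 7 = 9217 (decimal)
Convert 9217 (decimal) → 9217 = 9×1000 + 2×100 + 17 → nine thousand two hundred seventeen (English words)
nine thousand two hundred seventeen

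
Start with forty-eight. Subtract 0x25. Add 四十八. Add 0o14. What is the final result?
Convert forty-eight (English words) → 48 (decimal)
Start: 48
Convert 0x25 (hexadecimal) → 2×16 + 5 = 37 (decimal)
48 - 37 = 11
Convert 四十八 (Chinese numeral) → 4×10 + 8 = 48 (decimal)
11 + 48 = 59
Convert 0o14 (octal) → 1×8 + 4 = 12 (decimal)
59 + 12 = 71
71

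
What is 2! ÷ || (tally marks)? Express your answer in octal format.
Convert 2! (factorial) → 2 (decimal)
Convert || (tally marks) → 2 (decimal)
Compute 2 ÷ 2 = 1
Convert 1 (decimal) → 0o1 (octal)
0o1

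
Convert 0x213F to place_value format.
Convert 0x213F (hexadecimal) → 2×4096 + 1×256 + 3×16 + 15 = 8511 (decimal)
Convert 8511 (decimal) → 8511 = 8×1000 + 5×100 + 1×10 + 1 → 8 thousands, 5 hundreds, 1 ten, 1 one (place-value notation)
8 thousands, 5 hundreds, 1 ten, 1 one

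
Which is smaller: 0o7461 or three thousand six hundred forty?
Convert 0o7461 (octal) → 7×512 + 4×64 + 6×8 + 1 = 3889 (decimal)
Convert three thousand six hundred forty (English words) → 3×1000 + 6×100 + 40 = 3640 (decimal)
Compare 3889 vs 3640: smaller = 3640
3640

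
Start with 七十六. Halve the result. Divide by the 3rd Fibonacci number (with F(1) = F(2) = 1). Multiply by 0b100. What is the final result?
Convert 七十六 (Chinese numeral) → 7×10 + 6 = 76 (decimal)
Start: 76
76 ÷ 2 = 38
Convert the 3rd Fibonacci number (with F(1) = F(2) = 1) (Fibonacci index) → 1, 1, 2 → 2 (decimal)
38 ÷ 2 = 19
Convert 0b100 (binary) → 4 (decimal)
19 × 4 = 76
76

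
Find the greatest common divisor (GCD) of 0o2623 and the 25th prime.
Convert 0o2623 (octal) → 2×512 + 6×64 + 2×8 + 3 = 1427 (decimal)
Convert the 25th prime (prime index) → 97 (decimal)
Compute gcd(1427, 97) = 1
1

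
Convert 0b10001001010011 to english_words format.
Convert 0b10001001010011 (binary) → 8192 + 512 + 64 + 16 + 2 + 1 = 8787 (decimal)
Convert 8787 (decimal) → 8787 = 8×1000 + 7×100 + 87 → eight thousand seven hundred eighty-seven (English words)
eight thousand seven hundred eighty-seven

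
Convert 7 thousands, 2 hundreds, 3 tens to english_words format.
Convert 7 thousands, 2 hundreds, 3 tens (place-value notation) → 7×1000 + 2×100 + 3×10 = 7230 (decimal)
Convert 7230 (decimal) → 7230 = 7×1000 + 2×100 + 30 → seven thousand two hundred thirty (English words)
seven thousand two hundred thirty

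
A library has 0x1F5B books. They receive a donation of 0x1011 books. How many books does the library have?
Convert 0x1F5B (hexadecimal) → 1×4096 + 15×256 + 5×16 + 11 = 8027 (decimal)
Convert 0x1011 (hexadecimal) → 1×4096 + 1×16 + 1 = 4113 (decimal)
Compute 8027 + 4113 = 12140
12140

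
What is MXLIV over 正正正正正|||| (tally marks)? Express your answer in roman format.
Convert MXLIV (Roman numeral) → 1000 + 40 + 4 = 1044 (decimal)
Convert 正正正正正|||| (tally marks) → 5 + 5 + 5 + 5 + 5 + 4 = 29 (decimal)
Compute 1044 ÷ 29 = 36
Convert 36 (decimal) → 36 = 10 + 10 + 10 + 5 + 1 → XXXVI (Roman numeral)
XXXVI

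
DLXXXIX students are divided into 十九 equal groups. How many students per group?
Convert DLXXXIX (Roman numeral) → 500 + 50 + 10 + 10 + 10 + 9 = 589 (decimal)
Convert 十九 (Chinese numeral) → 1×10 + 9 = 19 (decimal)
Compute 589 ÷ 19 = 31
31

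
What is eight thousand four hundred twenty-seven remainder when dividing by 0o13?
Convert eight thousand four hundred twenty-seven (English words) → 8×1000 + 4×100 + 27 = 8427 (decimal)
Convert 0o13 (octal) → 1×8 + 3 = 11 (decimal)
Compute 8427 mod 11 = 1
1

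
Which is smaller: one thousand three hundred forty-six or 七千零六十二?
Convert one thousand three hundred forty-six (English words) → 1×1000 + 3×100 + 46 = 1346 (decimal)
Convert 七千零六十二 (Chinese numeral) → 7×1000 + 6×10 + 2 = 7062 (decimal)
Compare 1346 vs 7062: smaller = 1346
1346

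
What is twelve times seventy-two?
Convert twelve (English words) → 12 (decimal)
Convert seventy-two (English words) → 72 (decimal)
Compute 12 × 72 = 864
864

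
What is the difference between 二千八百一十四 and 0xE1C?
Convert 二千八百一十四 (Chinese numeral) → 2×1000 + 8×100 + 1×10 + 4 = 2814 (decimal)
Convert 0xE1C (hexadecimal) → 14×256 + 1×16 + 12 = 3612 (decimal)
Difference: |2814 - 3612| = 798
798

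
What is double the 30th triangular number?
The 30th triangular number = 30×31/2 = 465
Compute 465 × 2 = 930
930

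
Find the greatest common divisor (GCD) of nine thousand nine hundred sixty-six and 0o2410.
Convert nine thousand nine hundred sixty-six (English words) → 9×1000 + 9×100 + 66 = 9966 (decimal)
Convert 0o2410 (octal) → 2×512 + 4×64 + 1×8 = 1288 (decimal)
Compute gcd(9966, 1288) = 2
2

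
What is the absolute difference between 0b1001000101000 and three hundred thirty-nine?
Convert 0b1001000101000 (binary) → 4096 + 512 + 32 + 8 = 4648 (decimal)
Convert three hundred thirty-nine (English words) → 3×100 + 39 = 339 (decimal)
Compute |4648 - 339| = 4309
4309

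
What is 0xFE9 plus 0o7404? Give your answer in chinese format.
Convert 0xFE9 (hexadecimal) → 15×256 + 14×16 + 9 = 4073 (decimal)
Convert 0o7404 (octal) → 7×512 + 4×64 + 4 = 3844 (decimal)
Compute 4073 + 3844 = 7917
Convert 7917 (decimal) → 7917 = 7×1000 + 9×100 + 1×10 + 7 → 七千九百一十七 (Chinese numeral)
七千九百一十七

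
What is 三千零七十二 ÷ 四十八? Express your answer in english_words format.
Convert 三千零七十二 (Chinese numeral) → 3×1000 + 7×10 + 2 = 3072 (decimal)
Convert 四十八 (Chinese numeral) → 4×10 + 8 = 48 (decimal)
Compute 3072 ÷ 48 = 64
Convert 64 (decimal) → sixty-four (English words)
sixty-four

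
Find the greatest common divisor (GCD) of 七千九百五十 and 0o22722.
Convert 七千九百五十 (Chinese numeral) → 7×1000 + 9×100 + 5×10 = 7950 (decimal)
Convert 0o22722 (octal) → 2×4096 + 2×512 + 7×64 + 2×8 + 2 = 9682 (decimal)
Compute gcd(7950, 9682) = 2
2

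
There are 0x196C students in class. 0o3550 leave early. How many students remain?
Convert 0x196C (hexadecimal) → 1×4096 + 9×256 + 6×16 + 12 = 6508 (decimal)
Convert 0o3550 (octal) → 3×512 + 5×64 + 5×8 = 1896 (decimal)
Compute 6508 - 1896 = 4612
4612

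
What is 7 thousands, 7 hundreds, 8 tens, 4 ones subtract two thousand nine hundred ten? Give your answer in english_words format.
Convert 7 thousands, 7 hundreds, 8 tens, 4 ones (place-value notation) → 7×1000 + 7×100 + 8×10 + 4 = 7784 (decimal)
Convert two thousand nine hundred ten (English words) → 2×1000 + 9×100 + 10 = 2910 (decimal)
Compute 7784 - 2910 = 4874
Convert 4874 (decimal) → 4874 = 4×1000 + 8×100 + 74 → four thousand eight hundred seventy-four (English words)
four thousand eight hundred seventy-four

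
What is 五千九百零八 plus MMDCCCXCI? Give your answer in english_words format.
Convert 五千九百零八 (Chinese numeral) → 5×1000 + 9×100 + 8 = 5908 (decimal)
Convert MMDCCCXCI (Roman numeral) → 1000 + 1000 + 500 + 100 + 100 + 100 + 90 + 1 = 2891 (decimal)
Compute 5908 + 2891 = 8799
Convert 8799 (decimal) → 8799 = 8×1000 + 7×100 + 99 → eight thousand seven hundred ninety-nine (English words)
eight thousand seven hundred ninety-nine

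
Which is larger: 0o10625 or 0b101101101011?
Convert 0o10625 (octal) → 1×4096 + 6×64 + 2×8 + 5 = 4501 (decimal)
Convert 0b101101101011 (binary) → 2048 + 512 + 256 + 64 + 32 + 8 + 2 + 1 = 2923 (decimal)
Compare 4501 vs 2923: larger = 4501
4501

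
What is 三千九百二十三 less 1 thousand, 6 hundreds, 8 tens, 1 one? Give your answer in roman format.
Convert 三千九百二十三 (Chinese numeral) → 3×1000 + 9×100 + 2×10 + 3 = 3923 (decimal)
Convert 1 thousand, 6 hundreds, 8 tens, 1 one (place-value notation) → 1×1000 + 6×100 + 8×10 + 1 = 1681 (decimal)
Compute 3923 - 1681 = 2242
Convert 2242 (decimal) → 2242 = 1000 + 1000 + 100 + 100 + 40 + 1 + 1 → MMCCXLII (Roman numeral)
MMCCXLII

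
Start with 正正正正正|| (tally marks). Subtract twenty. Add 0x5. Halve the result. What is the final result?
Convert 正正正正正|| (tally marks) → 5 + 5 + 5 + 5 + 5 + 2 = 27 (decimal)
Start: 27
Convert twenty (English words) → 20 (decimal)
27 - 20 = 7
Convert 0x5 (hexadecimal) → 5 (decimal)
7 + 5 = 12
12 ÷ 2 = 6
6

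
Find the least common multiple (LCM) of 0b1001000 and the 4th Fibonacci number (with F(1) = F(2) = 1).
Convert 0b1001000 (binary) → 64 + 8 = 72 (decimal)
Convert the 4th Fibonacci number (with F(1) = F(2) = 1) (Fibonacci index) → 1, 1, 2, 3 → 3 (decimal)
Compute lcm(72, 3) = 72
72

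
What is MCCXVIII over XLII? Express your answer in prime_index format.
Convert MCCXVIII (Roman numeral) → 1000 + 100 + 100 + 10 + 5 + 1 + 1 + 1 = 1218 (decimal)
Convert XLII (Roman numeral) → 40 + 1 + 1 = 42 (decimal)
Compute 1218 ÷ 42 = 29
Convert 29 (decimal) → the 10th prime (prime index)
the 10th prime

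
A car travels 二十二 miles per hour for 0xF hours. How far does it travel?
Convert 二十二 (Chinese numeral) → 2×10 + 2 = 22 (decimal)
Convert 0xF (hexadecimal) → 15 (decimal)
Compute 22 × 15 = 330
330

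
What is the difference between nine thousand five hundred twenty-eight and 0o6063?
Convert nine thousand five hundred twenty-eight (English words) → 9×1000 + 5×100 + 28 = 9528 (decimal)
Convert 0o6063 (octal) → 6×512 + 6×8 + 3 = 3123 (decimal)
Difference: |9528 - 3123| = 6405
6405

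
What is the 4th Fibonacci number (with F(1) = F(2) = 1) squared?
The 4th Fibonacci number (with F(1) = F(2) = 1): 1, 1, 2, 3 → 3
Compute 3² = 3 × 3 = 9
9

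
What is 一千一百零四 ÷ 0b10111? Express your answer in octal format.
Convert 一千一百零四 (Chinese numeral) → 1×1000 + 1×100 + 4 = 1104 (decimal)
Convert 0b10111 (binary) → 16 + 4 + 2 + 1 = 23 (decimal)
Compute 1104 ÷ 23 = 48
Convert 48 (decimal) → 48 = 6×8 → 0o60 (octal)
0o60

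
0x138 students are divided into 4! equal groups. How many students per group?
Convert 0x138 (hexadecimal) → 1×256 + 3×16 + 8 = 312 (decimal)
Convert 4! (factorial) → 24 (decimal)
Compute 312 ÷ 24 = 13
13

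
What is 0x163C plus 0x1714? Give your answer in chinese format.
Convert 0x163C (hexadecimal) → 1×4096 + 6×256 + 3×16 + 12 = 5692 (decimal)
Convert 0x1714 (hexadecimal) → 1×4096 + 7×256 + 1×16 + 4 = 5908 (decimal)
Compute 5692 + 5908 = 11600
Convert 11600 (decimal) → 11600 = 1×10000 + 1×1000 + 6×100 → 一万一千六百 (Chinese numeral)
一万一千六百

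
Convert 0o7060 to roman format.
Convert 0o7060 (octal) → 7×512 + 6×8 = 3632 (decimal)
Convert 3632 (decimal) → 3632 = 1000 + 1000 + 1000 + 500 + 100 + 10 + 10 + 10 + 1 + 1 → MMMDCXXXII (Roman numeral)
MMMDCXXXII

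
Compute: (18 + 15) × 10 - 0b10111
Convert 0b10111 (binary) → 16 + 4 + 2 + 1 = 23 (decimal)
Expression in decimal: (18 + 15) × 10 - 23
Parentheses first: 18 + 15 = 33
Multiply: 33 × 10 = 330
Subtract: 330 - 23 = 307
307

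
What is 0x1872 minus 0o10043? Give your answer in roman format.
Convert 0x1872 (hexadecimal) → 1×4096 + 8×256 + 7×16 + 2 = 6258 (decimal)
Convert 0o10043 (octal) → 1×4096 + 4×8 + 3 = 4131 (decimal)
Compute 6258 - 4131 = 2127
Convert 2127 (decimal) → 2127 = 1000 + 1000 + 100 + 10 + 10 + 5 + 1 + 1 → MMCXXVII (Roman numeral)
MMCXXVII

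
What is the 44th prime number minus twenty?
The 44th prime number = 193
Convert twenty (English words) → 20 (decimal)
Compute 193 - 20 = 173
173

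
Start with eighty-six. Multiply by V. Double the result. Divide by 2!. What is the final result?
Convert eighty-six (English words) → 86 (decimal)
Start: 86
Convert V (Roman numeral) → 5 (decimal)
86 × 5 = 430
430 × 2 = 860
Convert 2! (factorial) → 2 (decimal)
860 ÷ 2 = 430
430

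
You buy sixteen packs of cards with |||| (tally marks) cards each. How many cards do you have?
Convert |||| (tally marks) → 4 (decimal)
Convert sixteen (English words) → 16 (decimal)
Compute 4 × 16 = 64
64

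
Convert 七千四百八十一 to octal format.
Convert 七千四百八十一 (Chinese numeral) → 7×1000 + 4×100 + 8×10 + 1 = 7481 (decimal)
Convert 7481 (decimal) → 7481 = 1×4096 + 6×512 + 4×64 + 7×8 + 1 → 0o16471 (octal)
0o16471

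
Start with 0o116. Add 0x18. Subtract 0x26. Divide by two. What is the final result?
Convert 0o116 (octal) → 1×64 + 1×8 + 6 = 78 (decimal)
Start: 78
Convert 0x18 (hexadecimal) → 1×16 + 8 = 24 (decimal)
78 + 24 = 102
Convert 0x26 (hexadecimal) → 2×16 + 6 = 38 (decimal)
102 - 38 = 64
Convert two (English words) → 2 (decimal)
64 ÷ 2 = 32
32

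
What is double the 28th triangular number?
The 28th triangular number = 28×29/2 = 406
Compute 406 × 2 = 812
812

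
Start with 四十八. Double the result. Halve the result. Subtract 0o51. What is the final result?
Convert 四十八 (Chinese numeral) → 4×10 + 8 = 48 (decimal)
Start: 48
48 × 2 = 96
96 ÷ 2 = 48
Convert 0o51 (octal) → 5×8 + 1 = 41 (decimal)
48 - 41 = 7
7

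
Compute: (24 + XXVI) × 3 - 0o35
Convert XXVI (Roman numeral) → 10 + 10 + 5 + 1 = 26 (decimal)
Convert 0o35 (octal) → 3×8 + 5 = 29 (decimal)
Expression in decimal: (24 + 26) × 3 - 29
Parentheses first: 24 + 26 = 50
Multiply: 50 × 3 = 150
Subtract: 150 - 29 = 121
121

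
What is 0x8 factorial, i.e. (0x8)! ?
Convert 0x8 (hexadecimal) → 8 (decimal)
Compute 8! = 40320
40320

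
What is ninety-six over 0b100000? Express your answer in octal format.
Convert ninety-six (English words) → 96 (decimal)
Convert 0b100000 (binary) → 32 (decimal)
Compute 96 ÷ 32 = 3
Convert 3 (decimal) → 0o3 (octal)
0o3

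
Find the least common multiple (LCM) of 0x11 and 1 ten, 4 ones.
Convert 0x11 (hexadecimal) → 1×16 + 1 = 17 (decimal)
Convert 1 ten, 4 ones (place-value notation) → 1×10 + 4 = 14 (decimal)
Compute lcm(17, 14) = 238
238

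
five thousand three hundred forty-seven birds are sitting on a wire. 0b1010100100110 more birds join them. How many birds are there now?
Convert five thousand three hundred forty-seven (English words) → 5×1000 + 3×100 + 47 = 5347 (decimal)
Convert 0b1010100100110 (binary) → 4096 + 1024 + 256 + 32 + 4 + 2 = 5414 (decimal)
Compute 5347 + 5414 = 10761
10761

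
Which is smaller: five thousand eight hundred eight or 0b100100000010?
Convert five thousand eight hundred eight (English words) → 5×1000 + 8×100 + 8 = 5808 (decimal)
Convert 0b100100000010 (binary) → 2048 + 256 + 2 = 2306 (decimal)
Compare 5808 vs 2306: smaller = 2306
2306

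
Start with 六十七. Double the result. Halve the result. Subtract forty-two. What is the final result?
Convert 六十七 (Chinese numeral) → 6×10 + 7 = 67 (decimal)
Start: 67
67 × 2 = 134
134 ÷ 2 = 67
Convert forty-two (English words) → 42 (decimal)
67 - 42 = 25
25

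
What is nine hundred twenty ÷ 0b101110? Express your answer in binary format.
Convert nine hundred twenty (English words) → 9×100 + 20 = 920 (decimal)
Convert 0b101110 (binary) → 32 + 8 + 4 + 2 = 46 (decimal)
Compute 920 ÷ 46 = 20
Convert 20 (decimal) → 20 = 16 + 4 → 0b10100 (binary)
0b10100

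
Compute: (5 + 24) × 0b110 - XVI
Convert 0b110 (binary) → 4 + 2 = 6 (decimal)
Convert XVI (Roman numeral) → 10 + 5 + 1 = 16 (decimal)
Expression in decimal: (5 + 24) × 6 - 16
Parentheses first: 5 + 24 = 29
Multiply: 29 × 6 = 174
Subtract: 174 - 16 = 158
158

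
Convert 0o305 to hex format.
Convert 0o305 (octal) → 3×64 + 5 = 197 (decimal)
Convert 197 (decimal) → 197 = 12×16 + 5 → 0xC5 (hexadecimal)
0xC5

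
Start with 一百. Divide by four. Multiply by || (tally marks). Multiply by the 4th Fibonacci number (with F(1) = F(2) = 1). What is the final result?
Convert 一百 (Chinese numeral) → 1×100 = 100 (decimal)
Start: 100
Convert four (English words) → 4 (decimal)
100 ÷ 4 = 25
Convert || (tally marks) → 2 (decimal)
25 × 2 = 50
Convert the 4th Fibonacci number (with F(1) = F(2) = 1) (Fibonacci index) → 1, 1, 2, 3 → 3 (decimal)
50 × 3 = 150
150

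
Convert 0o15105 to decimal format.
Convert 0o15105 (octal) → 1×4096 + 5×512 + 1×64 + 5 = 6725 (decimal)
6725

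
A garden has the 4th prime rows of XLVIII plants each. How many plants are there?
Convert XLVIII (Roman numeral) → 40 + 5 + 1 + 1 + 1 = 48 (decimal)
Convert the 4th prime (prime index) → 7 (decimal)
Compute 48 × 7 = 336
336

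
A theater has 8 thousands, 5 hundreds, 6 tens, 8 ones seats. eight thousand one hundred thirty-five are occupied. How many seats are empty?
Convert 8 thousands, 5 hundreds, 6 tens, 8 ones (place-value notation) → 8×1000 + 5×100 + 6×10 + 8 = 8568 (decimal)
Convert eight thousand one hundred thirty-five (English words) → 8×1000 + 1×100 + 35 = 8135 (decimal)
Compute 8568 - 8135 = 433
433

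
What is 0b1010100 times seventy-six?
Convert 0b1010100 (binary) → 64 + 16 + 4 = 84 (decimal)
Convert seventy-six (English words) → 76 (decimal)
Compute 84 × 76 = 6384
6384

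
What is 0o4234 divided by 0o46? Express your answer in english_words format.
Convert 0o4234 (octal) → 4×512 + 2×64 + 3×8 + 4 = 2204 (decimal)
Convert 0o46 (octal) → 4×8 + 6 = 38 (decimal)
Compute 2204 ÷ 38 = 58
Convert 58 (decimal) → fifty-eight (English words)
fifty-eight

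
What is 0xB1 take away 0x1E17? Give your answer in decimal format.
Convert 0xB1 (hexadecimal) → 11×16 + 1 = 177 (decimal)
Convert 0x1E17 (hexadecimal) → 1×4096 + 14×256 + 1×16 + 7 = 7703 (decimal)
Compute 177 - 7703 = -7526
-7526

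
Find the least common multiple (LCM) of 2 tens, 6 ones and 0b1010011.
Convert 2 tens, 6 ones (place-value notation) → 2×10 + 6 = 26 (decimal)
Convert 0b1010011 (binary) → 64 + 16 + 2 + 1 = 83 (decimal)
Compute lcm(26, 83) = 2158
2158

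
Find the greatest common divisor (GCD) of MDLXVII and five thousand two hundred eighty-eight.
Convert MDLXVII (Roman numeral) → 1000 + 500 + 50 + 10 + 5 + 1 + 1 = 1567 (decimal)
Convert five thousand two hundred eighty-eight (English words) → 5×1000 + 2×100 + 88 = 5288 (decimal)
Compute gcd(1567, 5288) = 1
1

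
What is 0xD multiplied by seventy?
Convert 0xD (hexadecimal) → 13 (decimal)
Convert seventy (English words) → 70 (decimal)
Compute 13 × 70 = 910
910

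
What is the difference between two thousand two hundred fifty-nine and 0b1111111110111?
Convert two thousand two hundred fifty-nine (English words) → 2×1000 + 2×100 + 59 = 2259 (decimal)
Convert 0b1111111110111 (binary) → 4096 + 2048 + 1024 + 512 + 256 + 128 + 64 + 32 + 16 + 4 + 2 + 1 = 8183 (decimal)
Difference: |2259 - 8183| = 5924
5924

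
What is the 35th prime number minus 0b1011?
The 35th prime number = 149
Convert 0b1011 (binary) → 8 + 2 + 1 = 11 (decimal)
Compute 149 - 11 = 138
138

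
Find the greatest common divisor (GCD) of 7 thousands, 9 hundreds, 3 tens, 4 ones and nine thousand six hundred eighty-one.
Convert 7 thousands, 9 hundreds, 3 tens, 4 ones (place-value notation) → 7×1000 + 9×100 + 3×10 + 4 = 7934 (decimal)
Convert nine thousand six hundred eighty-one (English words) → 9×1000 + 6×100 + 81 = 9681 (decimal)
Compute gcd(7934, 9681) = 1
1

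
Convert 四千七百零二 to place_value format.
Convert 四千七百零二 (Chinese numeral) → 4×1000 + 7×100 + 2 = 4702 (decimal)
Convert 4702 (decimal) → 4702 = 4×1000 + 7×100 + 2 → 4 thousands, 7 hundreds, 2 ones (place-value notation)
4 thousands, 7 hundreds, 2 ones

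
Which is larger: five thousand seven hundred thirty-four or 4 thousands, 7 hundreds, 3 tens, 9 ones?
Convert five thousand seven hundred thirty-four (English words) → 5×1000 + 7×100 + 34 = 5734 (decimal)
Convert 4 thousands, 7 hundreds, 3 tens, 9 ones (place-value notation) → 4×1000 + 7×100 + 3×10 + 9 = 4739 (decimal)
Compare 5734 vs 4739: larger = 5734
5734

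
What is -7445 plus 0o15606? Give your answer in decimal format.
Convert 0o15606 (octal) → 1×4096 + 5×512 + 6×64 + 6 = 7046 (decimal)
Compute -7445 + 7046 = -399
-399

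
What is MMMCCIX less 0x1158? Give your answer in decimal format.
Convert MMMCCIX (Roman numeral) → 1000 + 1000 + 1000 + 100 + 100 + 9 = 3209 (decimal)
Convert 0x1158 (hexadecimal) → 1×4096 + 1×256 + 5×16 + 8 = 4440 (decimal)
Compute 3209 - 4440 = -1231
-1231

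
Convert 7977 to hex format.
Convert 7977 (decimal) → 7977 = 1×4096 + 15×256 + 2×16 + 9 → 0x1F29 (hexadecimal)
0x1F29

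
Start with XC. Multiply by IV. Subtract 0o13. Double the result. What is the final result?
Convert XC (Roman numeral) → 90 (decimal)
Start: 90
Convert IV (Roman numeral) → 4 (decimal)
90 × 4 = 360
Convert 0o13 (octal) → 1×8 + 3 = 11 (decimal)
360 - 11 = 349
349 × 2 = 698
698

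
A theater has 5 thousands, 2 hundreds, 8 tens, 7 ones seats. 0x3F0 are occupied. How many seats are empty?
Convert 5 thousands, 2 hundreds, 8 tens, 7 ones (place-value notation) → 5×1000 + 2×100 + 8×10 + 7 = 5287 (decimal)
Convert 0x3F0 (hexadecimal) → 3×256 + 15×16 = 1008 (decimal)
Compute 5287 - 1008 = 4279
4279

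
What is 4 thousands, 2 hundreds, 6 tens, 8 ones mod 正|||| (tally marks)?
Convert 4 thousands, 2 hundreds, 6 tens, 8 ones (place-value notation) → 4×1000 + 2×100 + 6×10 + 8 = 4268 (decimal)
Convert 正|||| (tally marks) → 5 + 4 = 9 (decimal)
Compute 4268 mod 9 = 2
2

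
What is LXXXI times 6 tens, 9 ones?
Convert LXXXI (Roman numeral) → 50 + 10 + 10 + 10 + 1 = 81 (decimal)
Convert 6 tens, 9 ones (place-value notation) → 6×10 + 9 = 69 (decimal)
Compute 81 × 69 = 5589
5589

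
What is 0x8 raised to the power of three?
Convert 0x8 (hexadecimal) → 8 (decimal)
Convert three (English words) → 3 (decimal)
Compute 8 ^ 3 = 512
512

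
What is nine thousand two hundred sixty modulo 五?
Convert nine thousand two hundred sixty (English words) → 9×1000 + 2×100 + 60 = 9260 (decimal)
Convert 五 (Chinese numeral) → 5 (decimal)
Compute 9260 mod 5 = 0
0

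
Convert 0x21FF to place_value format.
Convert 0x21FF (hexadecimal) → 2×4096 + 1×256 + 15×16 + 15 = 8703 (decimal)
Convert 8703 (decimal) → 8703 = 8×1000 + 7×100 + 3 → 8 thousands, 7 hundreds, 3 ones (place-value notation)
8 thousands, 7 hundreds, 3 ones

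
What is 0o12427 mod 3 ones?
Convert 0o12427 (octal) → 1×4096 + 2×512 + 4×64 + 2×8 + 7 = 5399 (decimal)
Convert 3 ones (place-value notation) → 3 (decimal)
Compute 5399 mod 3 = 2
2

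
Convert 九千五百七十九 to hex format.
Convert 九千五百七十九 (Chinese numeral) → 9×1000 + 5×100 + 7×10 + 9 = 9579 (decimal)
Convert 9579 (decimal) → 9579 = 2×4096 + 5×256 + 6×16 + 11 → 0x256B (hexadecimal)
0x256B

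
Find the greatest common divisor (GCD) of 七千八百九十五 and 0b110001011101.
Convert 七千八百九十五 (Chinese numeral) → 7×1000 + 8×100 + 9×10 + 5 = 7895 (decimal)
Convert 0b110001011101 (binary) → 2048 + 1024 + 64 + 16 + 8 + 4 + 1 = 3165 (decimal)
Compute gcd(7895, 3165) = 5
5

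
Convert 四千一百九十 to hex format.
Convert 四千一百九十 (Chinese numeral) → 4×1000 + 1×100 + 9×10 = 4190 (decimal)
Convert 4190 (decimal) → 4190 = 1×4096 + 5×16 + 14 → 0x105E (hexadecimal)
0x105E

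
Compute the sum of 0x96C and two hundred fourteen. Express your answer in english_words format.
Convert 0x96C (hexadecimal) → 9×256 + 6×16 + 12 = 2412 (decimal)
Convert two hundred fourteen (English words) → 2×100 + 14 = 214 (decimal)
Compute 2412 + 214 = 2626
Convert 2626 (decimal) → 2626 = 2×1000 + 6×100 + 26 → two thousand six hundred twenty-six (English words)
two thousand six hundred twenty-six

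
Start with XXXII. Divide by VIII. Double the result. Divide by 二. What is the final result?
Convert XXXII (Roman numeral) → 10 + 10 + 10 + 1 + 1 = 32 (decimal)
Start: 32
Convert VIII (Roman numeral) → 5 + 1 + 1 + 1 = 8 (decimal)
32 ÷ 8 = 4
4 × 2 = 8
Convert 二 (Chinese numeral) → 2 (decimal)
8 ÷ 2 = 4
4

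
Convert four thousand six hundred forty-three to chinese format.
Convert four thousand six hundred forty-three (English words) → 4×1000 + 6×100 + 43 = 4643 (decimal)
Convert 4643 (decimal) → 4643 = 4×1000 + 6×100 + 4×10 + 3 → 四千六百四十三 (Chinese numeral)
四千六百四十三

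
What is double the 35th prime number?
The 35th prime number = 149
Compute 149 × 2 = 298
298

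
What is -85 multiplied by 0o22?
Convert 0o22 (octal) → 2×8 + 2 = 18 (decimal)
Compute -85 × 18 = -1530
-1530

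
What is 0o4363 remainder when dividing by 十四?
Convert 0o4363 (octal) → 4×512 + 3×64 + 6×8 + 3 = 2291 (decimal)
Convert 十四 (Chinese numeral) → 1×10 + 4 = 14 (decimal)
Compute 2291 mod 14 = 9
9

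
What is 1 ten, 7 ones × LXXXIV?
Convert 1 ten, 7 ones (place-value notation) → 1×10 + 7 = 17 (decimal)
Convert LXXXIV (Roman numeral) → 50 + 10 + 10 + 10 + 4 = 84 (decimal)
Compute 17 × 84 = 1428
1428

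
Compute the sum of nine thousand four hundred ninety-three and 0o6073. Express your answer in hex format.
Convert nine thousand four hundred ninety-three (English words) → 9×1000 + 4×100 + 93 = 9493 (decimal)
Convert 0o6073 (octal) → 6×512 + 7×8 + 3 = 3131 (decimal)
Compute 9493 + 3131 = 12624
Convert 12624 (decimal) → 12624 = 3×4096 + 1×256 + 5×16 → 0x3150 (hexadecimal)
0x3150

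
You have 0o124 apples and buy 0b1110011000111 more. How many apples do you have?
Convert 0o124 (octal) → 1×64 + 2×8 + 4 = 84 (decimal)
Convert 0b1110011000111 (binary) → 4096 + 2048 + 1024 + 128 + 64 + 4 + 2 + 1 = 7367 (decimal)
Compute 84 + 7367 = 7451
7451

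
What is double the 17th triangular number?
The 17th triangular number = 17×18/2 = 153
Compute 153 × 2 = 306
306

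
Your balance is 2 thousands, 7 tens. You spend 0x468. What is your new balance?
Convert 2 thousands, 7 tens (place-value notation) → 2×1000 + 7×10 = 2070 (decimal)
Convert 0x468 (hexadecimal) → 4×256 + 6×16 + 8 = 1128 (decimal)
Compute 2070 - 1128 = 942
942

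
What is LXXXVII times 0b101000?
Convert LXXXVII (Roman numeral) → 50 + 10 + 10 + 10 + 5 + 1 + 1 = 87 (decimal)
Convert 0b101000 (binary) → 32 + 8 = 40 (decimal)
Compute 87 × 40 = 3480
3480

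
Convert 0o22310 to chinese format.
Convert 0o22310 (octal) → 2×4096 + 2×512 + 3×64 + 1×8 = 9416 (decimal)
Convert 9416 (decimal) → 9416 = 9×1000 + 4×100 + 1×10 + 6 → 九千四百一十六 (Chinese numeral)
九千四百一十六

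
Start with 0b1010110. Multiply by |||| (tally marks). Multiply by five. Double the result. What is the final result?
Convert 0b1010110 (binary) → 64 + 16 + 4 + 2 = 86 (decimal)
Start: 86
Convert |||| (tally marks) → 4 (decimal)
86 × 4 = 344
Convert five (English words) → 5 (decimal)
344 × 5 = 1720
1720 × 2 = 3440
3440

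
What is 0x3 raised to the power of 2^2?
Convert 0x3 (hexadecimal) → 3 (decimal)
Convert 2^2 (power) → 4 (decimal)
Compute 3 ^ 4 = 81
81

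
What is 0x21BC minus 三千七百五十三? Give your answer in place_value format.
Convert 0x21BC (hexadecimal) → 2×4096 + 1×256 + 11×16 + 12 = 8636 (decimal)
Convert 三千七百五十三 (Chinese numeral) → 3×1000 + 7×100 + 5×10 + 3 = 3753 (decimal)
Compute 8636 - 3753 = 4883
Convert 4883 (decimal) → 4883 = 4×1000 + 8×100 + 8×10 + 3 → 4 thousands, 8 hundreds, 8 tens, 3 ones (place-value notation)
4 thousands, 8 hundreds, 8 tens, 3 ones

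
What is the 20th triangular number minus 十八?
The 20th triangular number = 20×21/2 = 210
Convert 十八 (Chinese numeral) → 1×10 + 8 = 18 (decimal)
Compute 210 - 18 = 192
192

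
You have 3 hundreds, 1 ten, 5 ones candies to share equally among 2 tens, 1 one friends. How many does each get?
Convert 3 hundreds, 1 ten, 5 ones (place-value notation) → 3×100 + 1×10 + 5 = 315 (decimal)
Convert 2 tens, 1 one (place-value notation) → 2×10 + 1 = 21 (decimal)
Compute 315 ÷ 21 = 15
15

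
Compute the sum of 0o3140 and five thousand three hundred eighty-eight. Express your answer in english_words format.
Convert 0o3140 (octal) → 3×512 + 1×64 + 4×8 = 1632 (decimal)
Convert five thousand three hundred eighty-eight (English words) → 5×1000 + 3×100 + 88 = 5388 (decimal)
Compute 1632 + 5388 = 7020
Convert 7020 (decimal) → 7020 = 7×1000 + 20 → seven thousand twenty (English words)
seven thousand twenty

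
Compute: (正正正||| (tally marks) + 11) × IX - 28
Convert 正正正||| (tally marks) → 5 + 5 + 5 + 3 = 18 (decimal)
Convert IX (Roman numeral) → 9 (decimal)
Expression in decimal: (18 + 11) × 9 - 28
Parentheses first: 18 + 11 = 29
Multiply: 29 × 9 = 261
Subtract: 261 - 28 = 233
233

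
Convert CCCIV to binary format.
Convert CCCIV (Roman numeral) → 100 + 100 + 100 + 4 = 304 (decimal)
Convert 304 (decimal) → 304 = 256 + 32 + 16 → 0b100110000 (binary)
0b100110000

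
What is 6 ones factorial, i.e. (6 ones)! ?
Convert 6 ones (place-value notation) → 6 (decimal)
Compute 6! = 720
720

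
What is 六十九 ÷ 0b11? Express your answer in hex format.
Convert 六十九 (Chinese numeral) → 6×10 + 9 = 69 (decimal)
Convert 0b11 (binary) → 2 + 1 = 3 (decimal)
Compute 69 ÷ 3 = 23
Convert 23 (decimal) → 23 = 1×16 + 7 → 0x17 (hexadecimal)
0x17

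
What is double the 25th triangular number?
The 25th triangular number = 25×26/2 = 325
Compute 325 × 2 = 650
650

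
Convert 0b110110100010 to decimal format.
Convert 0b110110100010 (binary) → 2048 + 1024 + 256 + 128 + 32 + 2 = 3490 (decimal)
3490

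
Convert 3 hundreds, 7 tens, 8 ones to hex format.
Convert 3 hundreds, 7 tens, 8 ones (place-value notation) → 3×100 + 7×10 + 8 = 378 (decimal)
Convert 378 (decimal) → 378 = 1×256 + 7×16 + 10 → 0x17A (hexadecimal)
0x17A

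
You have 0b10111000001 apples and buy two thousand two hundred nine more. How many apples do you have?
Convert 0b10111000001 (binary) → 1024 + 256 + 128 + 64 + 1 = 1473 (decimal)
Convert two thousand two hundred nine (English words) → 2×1000 + 2×100 + 9 = 2209 (decimal)
Compute 1473 + 2209 = 3682
3682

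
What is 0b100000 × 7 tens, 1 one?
Convert 0b100000 (binary) → 32 (decimal)
Convert 7 tens, 1 one (place-value notation) → 7×10 + 1 = 71 (decimal)
Compute 32 × 71 = 2272
2272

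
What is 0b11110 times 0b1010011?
Convert 0b11110 (binary) → 16 + 8 + 4 + 2 = 30 (decimal)
Convert 0b1010011 (binary) → 64 + 16 + 2 + 1 = 83 (decimal)
Compute 30 × 83 = 2490
2490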